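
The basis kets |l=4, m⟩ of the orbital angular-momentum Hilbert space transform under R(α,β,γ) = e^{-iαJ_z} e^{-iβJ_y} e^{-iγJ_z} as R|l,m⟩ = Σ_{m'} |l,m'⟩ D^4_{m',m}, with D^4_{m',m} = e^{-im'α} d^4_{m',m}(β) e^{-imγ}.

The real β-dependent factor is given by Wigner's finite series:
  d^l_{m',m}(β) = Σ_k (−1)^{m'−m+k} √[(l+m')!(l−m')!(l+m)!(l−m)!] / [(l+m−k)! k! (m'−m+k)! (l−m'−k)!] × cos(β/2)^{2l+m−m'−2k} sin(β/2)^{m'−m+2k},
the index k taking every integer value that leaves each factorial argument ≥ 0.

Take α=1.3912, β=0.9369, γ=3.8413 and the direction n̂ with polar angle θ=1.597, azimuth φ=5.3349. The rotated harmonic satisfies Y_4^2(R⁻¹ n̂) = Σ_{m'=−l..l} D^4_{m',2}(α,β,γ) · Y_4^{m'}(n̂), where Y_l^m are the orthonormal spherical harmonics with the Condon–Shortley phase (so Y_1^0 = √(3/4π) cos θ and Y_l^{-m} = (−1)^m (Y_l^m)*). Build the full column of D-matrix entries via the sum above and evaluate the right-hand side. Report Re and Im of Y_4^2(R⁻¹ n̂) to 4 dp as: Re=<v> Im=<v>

Re=0.2165 Im=0.2003

Need the full column D^4_{m',2} for m'=−4..4 at α=1.3912, β=0.9369, γ=3.8413.
cos(β/2)=0.892269, sin(β/2)=0.451504
d^4_{-4,2}: single k=6 term ⇒ +0.035689;  D = -0.018563-0.030482i
d^4_{-3,2}: k∈[5..6] ⇒ +0.149617 -0.012770 = +0.136847;  D = -0.127714+0.049155i
d^4_{-2,2}: k∈[4..6] ⇒ +0.395112 -0.080936 +0.001727 = +0.315903;  D = +0.058982+0.310348i
d^4_{-1,2}: k∈[3..5] ⇒ +0.736171 -0.282749 +0.014480 = +0.467902;  D = +0.467886-0.003844i
d^4_{0,2}: k∈[2..4] ⇒ +0.975932 -0.666376 +0.063986 = +0.373541;  D = +0.063705-0.368069i
d^4_{1,2}: k∈[1..3] ⇒ +0.862520 -1.104257 +0.188499 = -0.053238;  D = +0.049992+0.018304i
d^4_{2,2}: k∈[0..2] ⇒ +0.401760 -1.234467 +0.395112 = -0.437594;  D = +0.221435-0.377432i
d^4_{3,2}: k∈[0..1] ⇒ -0.760671 +0.584318 = -0.176353;  D = -0.133720-0.114976i
d^4_{4,2}: single k=0 term ⇒ +0.544349;  D = +0.422918-0.342718i
Y_4^{m'}(θ=1.597,φ=5.3349) and Σ D·Y over m':
  (-0.0186-0.0305i)·(-0.3514-0.2680i)  (-0.1277+0.0492i)·(+0.0313-0.0096i)  (+0.0590+0.3103i)·(+0.1065-0.3152i)  (+0.4679-0.0038i)·(+0.0216+0.0302i)  (+0.0637-0.3681i)·(+0.3152+0.0000i)  (+0.0500+0.0183i)·(-0.0216+0.0302i)  (+0.2214-0.3774i)·(+0.1065+0.3152i)  (-0.1337-0.1150i)·(-0.0313-0.0096i)  (+0.4229-0.3427i)·(-0.3514+0.2680i)
Y_4^2(R⁻¹ n̂) = +0.216470+0.200289i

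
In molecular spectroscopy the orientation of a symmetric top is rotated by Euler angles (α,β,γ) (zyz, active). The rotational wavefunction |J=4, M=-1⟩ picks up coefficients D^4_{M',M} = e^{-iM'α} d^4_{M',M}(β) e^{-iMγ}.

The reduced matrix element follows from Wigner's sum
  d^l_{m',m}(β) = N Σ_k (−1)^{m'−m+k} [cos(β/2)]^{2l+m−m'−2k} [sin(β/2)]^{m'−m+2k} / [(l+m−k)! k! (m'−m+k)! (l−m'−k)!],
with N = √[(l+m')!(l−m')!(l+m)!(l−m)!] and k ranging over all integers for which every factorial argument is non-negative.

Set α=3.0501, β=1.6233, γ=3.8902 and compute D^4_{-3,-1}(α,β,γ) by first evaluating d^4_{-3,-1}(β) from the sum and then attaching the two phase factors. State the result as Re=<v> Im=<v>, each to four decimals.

Split into d^4_{-3,-1}(β=1.6233) × two z-phases.
With c≡cos(β/2)=0.688302 and s≡sin(β/2)=0.725424, N=[1·5040·6·120]^{1/2}=1904.940944
k∈{2,3} keeps every argument non-negative
  k=2: (−1)^0·1904.9409/(240)·0.6883^6·0.7254^2 = +0.444150
  k=3: (−1)^1·1904.9409/(144)·0.6883^4·0.7254^4 = -0.822249
d^4_{-3,-1}(1.6233) = +0.444150 -0.822249 = -0.378099
Attach z-rotation phases: D = e^{-i(-3)(3.0501)}·(-0.378099)·e^{-i(-1)(3.8902)} = -0.336391-0.172627i

Re=-0.3364 Im=-0.1726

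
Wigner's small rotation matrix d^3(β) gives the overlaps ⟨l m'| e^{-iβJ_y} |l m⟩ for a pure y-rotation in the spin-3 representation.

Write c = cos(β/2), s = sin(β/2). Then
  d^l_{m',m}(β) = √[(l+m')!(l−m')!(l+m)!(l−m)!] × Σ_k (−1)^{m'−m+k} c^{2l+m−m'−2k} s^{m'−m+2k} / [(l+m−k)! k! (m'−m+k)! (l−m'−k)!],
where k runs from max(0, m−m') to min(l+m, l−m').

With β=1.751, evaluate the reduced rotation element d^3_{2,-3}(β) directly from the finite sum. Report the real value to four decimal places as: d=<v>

d=-0.4189

d^3_{2,-3}(β=1.751) via Wigner's sum:
c=cos(1.751/2)=0.640613, s=sin(1.751/2)=0.767864; N=√[120·1·1·720]=293.938769
k∈{0} keeps every argument non-negative
  k=0: (−1)^5·293.9388/(120)·0.6406^1·0.7679^5 = -0.418883
d^3_{2,-3}(1.751) = -0.418883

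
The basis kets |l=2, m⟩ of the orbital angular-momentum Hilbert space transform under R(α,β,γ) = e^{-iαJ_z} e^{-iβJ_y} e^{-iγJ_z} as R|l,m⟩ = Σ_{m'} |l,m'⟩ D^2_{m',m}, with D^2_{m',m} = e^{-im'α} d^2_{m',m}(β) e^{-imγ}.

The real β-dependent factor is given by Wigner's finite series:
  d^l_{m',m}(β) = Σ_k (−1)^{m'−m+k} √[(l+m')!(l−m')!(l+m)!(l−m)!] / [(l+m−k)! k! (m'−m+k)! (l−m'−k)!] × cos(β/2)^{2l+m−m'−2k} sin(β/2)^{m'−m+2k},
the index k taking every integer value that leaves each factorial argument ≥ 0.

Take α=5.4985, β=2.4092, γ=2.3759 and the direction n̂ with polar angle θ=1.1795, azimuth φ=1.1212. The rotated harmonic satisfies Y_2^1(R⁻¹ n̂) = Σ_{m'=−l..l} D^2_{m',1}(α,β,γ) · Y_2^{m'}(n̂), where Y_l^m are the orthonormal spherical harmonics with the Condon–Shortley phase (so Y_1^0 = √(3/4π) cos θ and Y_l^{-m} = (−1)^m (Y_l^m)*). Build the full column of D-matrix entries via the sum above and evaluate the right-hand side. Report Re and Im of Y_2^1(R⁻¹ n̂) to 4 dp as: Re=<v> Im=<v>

Need the full column D^2_{m',1} for m'=−2..2 at α=5.4985, β=2.4092, γ=2.3759.
cos(β/2)=0.358067, sin(β/2)=0.933696
d^2_{-2,1}: single k=3 term ⇒ +0.582922;  D = -0.404585+0.419653i
d^2_{-1,1}: k∈[2..3] ⇒ +0.335320 -0.760015 = -0.424695;  D = +0.424618-0.008066i
d^2_{0,1}: k∈[1..2] ⇒ +0.104996 -0.713931 = -0.608935;  D = +0.438982+0.422014i
d^2_{1,1}: k∈[0..1] ⇒ +0.016438 -0.335320 = -0.318882;  D = +0.006511+0.318816i
d^2_{2,1}: single k=0 term ⇒ -0.085729;  D = -0.059325+0.061887i
Y_2^{m'}(θ=1.1795,φ=1.1212) and Σ D·Y over m':
  (-0.4046+0.4197i)·(-0.2054-0.2584i)  (+0.4246-0.0081i)·(+0.1184-0.2453i)  (+0.4390+0.4220i)·(-0.1778+0.0000i)  (+0.0065+0.3188i)·(-0.1184-0.2453i)  (-0.0593+0.0619i)·(-0.2054+0.2584i)
Y_2^1(R⁻¹ n̂) = +0.235417-0.229160i

Re=0.2354 Im=-0.2292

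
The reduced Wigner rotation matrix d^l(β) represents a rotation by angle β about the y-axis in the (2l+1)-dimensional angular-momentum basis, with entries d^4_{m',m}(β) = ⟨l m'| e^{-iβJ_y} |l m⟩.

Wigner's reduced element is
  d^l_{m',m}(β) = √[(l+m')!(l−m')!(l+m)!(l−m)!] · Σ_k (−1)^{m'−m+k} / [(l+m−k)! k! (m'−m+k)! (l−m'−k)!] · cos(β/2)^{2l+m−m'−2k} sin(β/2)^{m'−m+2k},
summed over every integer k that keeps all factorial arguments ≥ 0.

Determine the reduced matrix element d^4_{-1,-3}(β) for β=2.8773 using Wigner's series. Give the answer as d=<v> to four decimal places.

d=-0.0038

d^4_{-1,-3}(β=2.8773) via Wigner's sum:
c=cos(2.8773/2)=0.131762, s=sin(2.8773/2)=0.991281; N=√[6·120·1·5040]=1904.940944
k: max(0,(-3)−(-1))=0 … min(4+(-3),4−(-1))=1
  k=0: (−1)^2·1904.9409/(240)·0.1318^6·0.9913^2 = +0.000041
  k=1: (−1)^3·1904.9409/(144)·0.1318^4·0.9913^4 = -0.003850
d^4_{-1,-3}(2.8773) = +0.000041 -0.003850 = -0.003809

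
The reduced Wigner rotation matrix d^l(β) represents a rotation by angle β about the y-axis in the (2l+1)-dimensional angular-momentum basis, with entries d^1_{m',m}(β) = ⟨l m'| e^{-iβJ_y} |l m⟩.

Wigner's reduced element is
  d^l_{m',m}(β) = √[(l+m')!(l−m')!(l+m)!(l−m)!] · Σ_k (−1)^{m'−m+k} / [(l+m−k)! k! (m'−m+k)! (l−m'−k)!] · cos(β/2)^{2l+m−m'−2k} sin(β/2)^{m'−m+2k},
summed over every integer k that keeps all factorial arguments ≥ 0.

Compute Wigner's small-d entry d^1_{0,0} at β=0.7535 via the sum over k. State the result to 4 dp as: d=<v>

d^1_{0,0}(β=0.7535) via Wigner's sum:
Half-angle: c=0.929865, s=0.367900. N=√(1·1·1·1)=1.000000
The bounds max(0,m−m')=0 and min(l+m,l−m')=1 give 2 terms
  k=0: (−1)^0·1.0000/(1)·0.9299^2·0.3679^0 = +0.864649
  k=1: (−1)^1·1.0000/(1)·0.9299^0·0.3679^2 = -0.135351
d^1_{0,0}(0.7535) = +0.864649 -0.135351 = +0.729299

d=0.7293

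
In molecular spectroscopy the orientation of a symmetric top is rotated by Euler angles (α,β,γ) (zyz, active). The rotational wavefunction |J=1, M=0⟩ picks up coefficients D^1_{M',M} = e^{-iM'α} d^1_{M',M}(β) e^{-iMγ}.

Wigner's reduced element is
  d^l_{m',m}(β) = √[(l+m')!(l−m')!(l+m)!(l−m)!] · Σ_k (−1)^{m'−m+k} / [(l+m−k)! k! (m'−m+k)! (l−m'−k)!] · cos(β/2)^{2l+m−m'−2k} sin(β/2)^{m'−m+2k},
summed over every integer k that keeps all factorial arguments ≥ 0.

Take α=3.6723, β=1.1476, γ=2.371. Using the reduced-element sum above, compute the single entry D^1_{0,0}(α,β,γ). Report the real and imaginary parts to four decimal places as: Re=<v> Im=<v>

Split into d^1_{0,0}(β=1.1476) × two z-phases.
With c≡cos(β/2)=0.839844 and s≡sin(β/2)=0.542827, N=[1·1·1·1]^{1/2}=1.000000
Admissible k: 0..1 (factorial args all ≥0)
  k=0: (−1)^0·1.0000/(1)·0.8398^2·0.5428^0 = +0.705338
  k=1: (−1)^1·1.0000/(1)·0.8398^0·0.5428^2 = -0.294662
d^1_{0,0}(1.1476) = +0.705338 -0.294662 = +0.410677
Phases: e^{-i·(0)·3.6723}=+1.000000+0.000000i, e^{-i·(0)·2.371}=+1.000000+0.000000i ⇒ D=+0.410677+0.000000i

Re=0.4107 Im=0.0000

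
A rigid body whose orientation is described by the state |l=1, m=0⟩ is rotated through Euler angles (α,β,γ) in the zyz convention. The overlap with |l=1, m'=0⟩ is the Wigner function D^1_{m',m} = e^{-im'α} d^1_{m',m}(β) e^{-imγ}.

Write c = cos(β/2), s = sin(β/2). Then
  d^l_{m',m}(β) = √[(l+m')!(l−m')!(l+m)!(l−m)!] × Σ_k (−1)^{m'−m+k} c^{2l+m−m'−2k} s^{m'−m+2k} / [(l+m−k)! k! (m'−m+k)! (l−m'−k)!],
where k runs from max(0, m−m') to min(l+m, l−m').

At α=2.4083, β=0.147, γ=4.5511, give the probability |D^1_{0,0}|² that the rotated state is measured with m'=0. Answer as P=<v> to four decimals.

P=0.9785

First d^1_{0,0}(β=0.147), then the phase factors e^{-i(0)α} and e^{-i(0)γ}:
With c≡cos(β/2)=0.997300 and s≡sin(β/2)=0.073434, N=[1·1·1·1]^{1/2}=1.000000
k: max(0,(0)−(0))=0 … min(1+(0),1−(0))=1
  k=0: (−1)^0·1.0000/(1)·0.9973^2·0.0734^0 = +0.994607
  k=1: (−1)^1·1.0000/(1)·0.9973^0·0.0734^2 = -0.005393
d^1_{0,0}(0.147) = +0.994607 -0.005393 = +0.989215
|D^1_{0,0}|² = |d^1_{0,0}(β)|² = (+0.989215)² = 0.978546 (the z-rotation phases have unit modulus)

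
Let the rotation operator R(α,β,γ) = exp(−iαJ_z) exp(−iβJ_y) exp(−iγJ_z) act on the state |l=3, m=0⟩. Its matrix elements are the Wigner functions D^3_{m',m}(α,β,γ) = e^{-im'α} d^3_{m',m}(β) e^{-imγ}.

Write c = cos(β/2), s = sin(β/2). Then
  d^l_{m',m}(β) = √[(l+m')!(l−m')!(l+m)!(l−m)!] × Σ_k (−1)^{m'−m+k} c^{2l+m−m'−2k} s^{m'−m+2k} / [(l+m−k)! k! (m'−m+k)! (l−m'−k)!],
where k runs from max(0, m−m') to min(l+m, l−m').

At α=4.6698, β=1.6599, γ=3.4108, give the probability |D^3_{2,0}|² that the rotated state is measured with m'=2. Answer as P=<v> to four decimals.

First d^3_{2,0}(β=1.6599), then the phase factors e^{-i(2)α} and e^{-i(0)γ}:
With c≡cos(β/2)=0.674913 and s≡sin(β/2)=0.737898, N=[120·1·6·6]^{1/2}=65.726707
k∈{0,1} keeps every argument non-negative
  k=0: (−1)^2·65.7267/(12)·0.6749^4·0.7379^2 = +0.618790
  k=1: (−1)^3·65.7267/(12)·0.6749^2·0.7379^4 = -0.739674
d^3_{2,0}(1.6599) = +0.618790 -0.739674 = -0.120884
|D^3_{2,0}|² = |d^3_{2,0}(β)|² = (-0.120884)² = 0.014613 (the z-rotation phases have unit modulus)

P=0.0146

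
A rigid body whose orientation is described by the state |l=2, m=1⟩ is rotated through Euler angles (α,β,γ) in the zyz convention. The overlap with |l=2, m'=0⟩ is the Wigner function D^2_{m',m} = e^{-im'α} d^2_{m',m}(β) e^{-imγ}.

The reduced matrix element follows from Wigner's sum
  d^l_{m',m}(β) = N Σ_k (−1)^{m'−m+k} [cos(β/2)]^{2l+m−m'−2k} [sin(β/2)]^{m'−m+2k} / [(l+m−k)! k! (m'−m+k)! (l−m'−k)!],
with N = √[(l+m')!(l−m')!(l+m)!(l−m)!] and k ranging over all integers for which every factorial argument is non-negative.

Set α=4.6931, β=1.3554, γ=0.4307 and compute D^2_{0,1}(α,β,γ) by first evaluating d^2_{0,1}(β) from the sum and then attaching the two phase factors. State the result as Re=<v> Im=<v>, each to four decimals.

Re=0.2324 Im=-0.1068

First d^2_{0,1}(β=1.3554), then the phase factors e^{-i(0)α} and e^{-i(1)γ}:
Half-angle: c=0.779017, s=0.627003. N=√(2·2·6·1)=4.898979
k∈{1,2} keeps every argument non-negative
  k=1: (−1)^0·4.8990/(2)·0.7790^3·0.6270^1 = +0.726082
  k=2: (−1)^1·4.8990/(2)·0.7790^1·0.6270^3 = -0.470361
d^2_{0,1}(1.3554) = +0.726082 -0.470361 = +0.255721
Phases: e^{-i·(0)·4.6931}=+1.000000+0.000000i, e^{-i·(1)·0.4307}=+0.908674-0.417507i ⇒ D=+0.232367-0.106765i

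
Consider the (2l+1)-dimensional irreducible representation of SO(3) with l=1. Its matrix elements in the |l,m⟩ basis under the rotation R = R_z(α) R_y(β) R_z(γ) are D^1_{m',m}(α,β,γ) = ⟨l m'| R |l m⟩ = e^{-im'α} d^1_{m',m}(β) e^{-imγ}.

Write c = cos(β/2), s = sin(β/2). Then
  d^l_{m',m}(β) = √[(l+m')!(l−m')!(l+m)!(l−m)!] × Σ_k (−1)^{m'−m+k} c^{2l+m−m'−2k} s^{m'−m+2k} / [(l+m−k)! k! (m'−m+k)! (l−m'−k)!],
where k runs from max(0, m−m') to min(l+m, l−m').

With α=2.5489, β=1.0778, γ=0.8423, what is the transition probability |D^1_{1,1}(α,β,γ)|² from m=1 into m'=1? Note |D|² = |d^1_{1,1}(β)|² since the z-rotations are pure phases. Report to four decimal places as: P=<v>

P=0.5426

First d^1_{1,1}(β=1.0778), then the phase factors e^{-i(1)α} and e^{-i(1)γ}:
c=cos(1.0778/2)=0.858274, s=sin(1.0778/2)=0.513192; N=√[2·1·2·1]=2.000000
Admissible k: 0..0 (factorial args all ≥0)
  k=0: (−1)^0·2.0000/(2)·0.8583^2·0.5132^0 = +0.736634
d^1_{1,1}(1.0778) = +0.736634
|D^1_{1,1}|² = |d^1_{1,1}(β)|² = (+0.736634)² = 0.542629 (the z-rotation phases have unit modulus)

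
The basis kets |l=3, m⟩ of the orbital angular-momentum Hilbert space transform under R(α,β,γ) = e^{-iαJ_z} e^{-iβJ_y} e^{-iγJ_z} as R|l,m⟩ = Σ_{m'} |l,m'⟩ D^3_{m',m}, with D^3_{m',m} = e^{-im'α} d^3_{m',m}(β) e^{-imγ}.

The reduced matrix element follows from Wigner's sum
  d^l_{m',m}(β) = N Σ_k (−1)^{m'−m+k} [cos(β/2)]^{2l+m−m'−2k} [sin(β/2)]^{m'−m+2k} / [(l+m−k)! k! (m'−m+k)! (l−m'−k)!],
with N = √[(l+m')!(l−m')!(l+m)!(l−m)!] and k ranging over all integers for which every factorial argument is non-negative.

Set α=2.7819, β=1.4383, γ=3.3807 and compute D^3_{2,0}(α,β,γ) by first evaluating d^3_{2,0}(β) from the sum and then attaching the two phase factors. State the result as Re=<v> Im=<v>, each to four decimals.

D^3_{2,0}(2.7819,1.4383,3.3807) = e^{-i·2·2.7819}·d^3_{2,0}(1.4383)·e^{-i·0·3.3807}. Compute d first:
c=cos(1.4383/2)=0.752366, s=sin(1.4383/2)=0.658745; N=√[120·1·6·6]=65.726707
k∈{0,1} keeps every argument non-negative
  k=0: (−1)^2·65.7267/(12)·0.7524^4·0.6587^2 = +0.761574
  k=1: (−1)^3·65.7267/(12)·0.7524^2·0.6587^4 = -0.583834
d^3_{2,0}(1.4383) = +0.761574 -0.583834 = +0.177741
D = (+0.752211+0.658922i)·(+0.177741)·(+1.000000+0.000000i) = +0.133698+0.117117i

Re=0.1337 Im=0.1171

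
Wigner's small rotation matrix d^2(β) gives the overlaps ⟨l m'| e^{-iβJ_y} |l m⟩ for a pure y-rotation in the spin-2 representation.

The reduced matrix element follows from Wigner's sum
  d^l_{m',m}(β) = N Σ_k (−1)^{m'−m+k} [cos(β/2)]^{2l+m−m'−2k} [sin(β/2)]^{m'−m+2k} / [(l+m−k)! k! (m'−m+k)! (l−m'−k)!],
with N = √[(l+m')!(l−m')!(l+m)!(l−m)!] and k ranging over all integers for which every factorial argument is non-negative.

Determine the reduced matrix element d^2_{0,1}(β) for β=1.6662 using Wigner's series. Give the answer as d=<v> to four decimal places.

d=-0.1161

d^2_{0,1}(β=1.6662) via Wigner's sum:
With c≡cos(β/2)=0.672585 and s≡sin(β/2)=0.740020, N=[2·2·6·1]^{1/2}=4.898979
k∈{1,2} keeps every argument non-negative
  k=1: (−1)^0·4.8990/(2)·0.6726^3·0.7400^1 = +0.551519
  k=2: (−1)^1·4.8990/(2)·0.6726^1·0.7400^3 = -0.667656
d^2_{0,1}(1.6662) = +0.551519 -0.667656 = -0.116137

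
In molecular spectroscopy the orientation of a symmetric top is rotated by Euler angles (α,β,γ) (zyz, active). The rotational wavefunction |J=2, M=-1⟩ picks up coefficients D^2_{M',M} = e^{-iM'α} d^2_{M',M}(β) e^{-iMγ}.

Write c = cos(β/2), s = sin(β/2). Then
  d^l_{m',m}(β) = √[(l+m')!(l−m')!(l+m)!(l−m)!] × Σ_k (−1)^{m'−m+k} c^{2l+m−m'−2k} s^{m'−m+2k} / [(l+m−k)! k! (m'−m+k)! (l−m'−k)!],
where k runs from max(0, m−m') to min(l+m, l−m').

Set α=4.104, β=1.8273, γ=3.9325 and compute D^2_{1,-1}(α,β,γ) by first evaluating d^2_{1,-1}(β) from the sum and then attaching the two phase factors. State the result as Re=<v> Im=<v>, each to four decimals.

First d^2_{1,-1}(β=1.8273), then the phase factors e^{-i(1)α} and e^{-i(-1)γ}:
With c≡cos(β/2)=0.610860 and s≡sin(β/2)=0.791739, N=[6·1·1·6]^{1/2}=6.000000
Admissible k: 0..1 (factorial args all ≥0)
  k=0: (−1)^2·6.0000/(2)·0.6109^2·0.7917^2 = +0.701727
  k=1: (−1)^3·6.0000/(6)·0.6109^0·0.7917^4 = -0.392941
d^2_{1,-1}(1.8273) = +0.701727 -0.392941 = +0.308786
D = (-0.571546+0.820570i)·(+0.308786)·(-0.703200-0.710992i) = +0.304256-0.052698i

Re=0.3043 Im=-0.0527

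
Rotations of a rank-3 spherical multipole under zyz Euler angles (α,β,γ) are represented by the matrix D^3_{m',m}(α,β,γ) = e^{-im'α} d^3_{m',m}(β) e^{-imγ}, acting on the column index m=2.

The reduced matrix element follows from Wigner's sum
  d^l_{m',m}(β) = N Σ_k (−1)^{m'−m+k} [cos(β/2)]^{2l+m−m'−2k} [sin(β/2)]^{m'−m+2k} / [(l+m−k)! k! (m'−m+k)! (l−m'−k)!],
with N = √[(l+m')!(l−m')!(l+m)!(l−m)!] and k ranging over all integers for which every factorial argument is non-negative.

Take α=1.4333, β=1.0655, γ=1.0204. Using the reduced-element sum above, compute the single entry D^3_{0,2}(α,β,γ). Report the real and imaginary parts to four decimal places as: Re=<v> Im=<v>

D^3_{0,2}(1.4333,1.0655,1.0204) = e^{-i·0·1.4333}·d^3_{0,2}(1.0655)·e^{-i·2·1.0204}. Compute d first:
With c≡cos(β/2)=0.861414 and s≡sin(β/2)=0.507904, N=[6·6·120·1]^{1/2}=65.726707
The bounds max(0,m−m')=2 and min(l+m,l−m')=3 give 2 terms
  k=2: (−1)^0·65.7267/(12)·0.8614^4·0.5079^2 = +0.777985
  k=3: (−1)^1·65.7267/(12)·0.8614^2·0.5079^4 = -0.270465
d^3_{0,2}(1.0655) = +0.777985 -0.270465 = +0.507520
D = (+1.000000+0.000000i)·(+0.507520)·(-0.452890-0.891567i) = -0.229850-0.452488i

Re=-0.2299 Im=-0.4525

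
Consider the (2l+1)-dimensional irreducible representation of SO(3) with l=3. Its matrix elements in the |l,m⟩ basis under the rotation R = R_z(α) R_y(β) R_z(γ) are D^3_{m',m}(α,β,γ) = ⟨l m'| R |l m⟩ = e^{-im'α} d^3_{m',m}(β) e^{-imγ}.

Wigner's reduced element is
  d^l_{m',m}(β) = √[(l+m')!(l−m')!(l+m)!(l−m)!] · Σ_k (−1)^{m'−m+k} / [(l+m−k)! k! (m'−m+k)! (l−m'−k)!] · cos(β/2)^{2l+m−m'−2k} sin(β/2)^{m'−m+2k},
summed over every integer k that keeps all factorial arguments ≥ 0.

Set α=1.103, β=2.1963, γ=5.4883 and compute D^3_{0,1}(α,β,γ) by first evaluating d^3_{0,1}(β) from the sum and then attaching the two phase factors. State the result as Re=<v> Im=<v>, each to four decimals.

Split into d^3_{0,1}(β=2.1963) × two z-phases.
With c≡cos(β/2)=0.455244 and s≡sin(β/2)=0.890367, N=[6·6·24·2]^{1/2}=41.569219
k∈{1,2,3} keeps every argument non-negative
  k=1: (−1)^0·41.5692/(12)·0.4552^5·0.8904^1 = +0.060309
  k=2: (−1)^1·41.5692/(4)·0.4552^3·0.8904^3 = -0.692072
  k=3: (−1)^2·41.5692/(12)·0.4552^1·0.8904^5 = +0.882428
d^3_{0,1}(2.1963) = +0.060309 -0.692072 +0.882428 = +0.250665
D = (+1.000000+0.000000i)·(+0.250665)·(+0.700367+0.713783i) = +0.175557+0.178920i

Re=0.1756 Im=0.1789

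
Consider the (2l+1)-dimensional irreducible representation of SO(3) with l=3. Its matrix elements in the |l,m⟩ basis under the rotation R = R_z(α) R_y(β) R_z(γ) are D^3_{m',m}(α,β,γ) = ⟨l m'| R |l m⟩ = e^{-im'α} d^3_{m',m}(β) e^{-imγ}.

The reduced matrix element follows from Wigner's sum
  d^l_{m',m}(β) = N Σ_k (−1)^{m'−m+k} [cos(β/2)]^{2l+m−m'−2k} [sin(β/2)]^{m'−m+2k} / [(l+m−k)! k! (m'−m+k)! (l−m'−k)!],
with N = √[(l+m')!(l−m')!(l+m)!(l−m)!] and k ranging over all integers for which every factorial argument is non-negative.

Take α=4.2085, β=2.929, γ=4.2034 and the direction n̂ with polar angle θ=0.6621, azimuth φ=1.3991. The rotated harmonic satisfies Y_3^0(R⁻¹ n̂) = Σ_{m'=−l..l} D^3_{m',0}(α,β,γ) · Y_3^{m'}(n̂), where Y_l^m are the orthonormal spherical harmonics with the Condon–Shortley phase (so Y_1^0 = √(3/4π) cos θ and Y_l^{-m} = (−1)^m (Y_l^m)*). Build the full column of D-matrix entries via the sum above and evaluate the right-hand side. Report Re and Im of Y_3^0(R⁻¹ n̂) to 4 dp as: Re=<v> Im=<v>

Re=-0.3309 Im=0.0000

Need the full column D^3_{m',0} for m'=−3..3 at α=4.2085, β=2.929, γ=4.2034.
cos(β/2)=0.106096, sin(β/2)=0.994356
d^3_{-3,0}: single k=3 term ⇒ +0.005251;  D = +0.005242+0.000310i
d^3_{-2,0}: k∈[2..3] ⇒ +0.000686 -0.060274 = -0.059588;  D = +0.031804-0.050390i
d^3_{-1,0}: k∈[1..3] ⇒ +0.000046 -0.012202 +0.357273 = +0.345117;  D = -0.166634-0.302223i
d^3_{0,0}: k∈[0..3] ⇒ +0.000001 -0.001128 +0.099040 -0.966609 = -0.868696;  D = -0.868696+0.000000i
d^3_{1,0}: k∈[0..2] ⇒ -0.000046 +0.012202 -0.357273 = -0.345117;  D = +0.166634-0.302223i
d^3_{2,0}: k∈[0..1] ⇒ +0.000686 -0.060274 = -0.059588;  D = +0.031804+0.050390i
d^3_{3,0}: single k=0 term ⇒ -0.005251;  D = -0.005242+0.000310i
Y_3^{m'}(θ=0.6621,φ=1.3991) and Σ D·Y over m':
  (+0.0052+0.0003i)·(-0.0478+0.0844i)  (+0.0318-0.0504i)·(-0.2869-0.1026i)  (-0.1666-0.3022i)·(+0.0716-0.4131i)  (-0.8687+0.0000i)·(+0.0325+0.0000i)  (+0.1666-0.3022i)·(-0.0716-0.4131i)  (+0.0318+0.0504i)·(-0.2869+0.1026i)  (-0.0052+0.0003i)·(+0.0478+0.0844i)
Y_3^0(R⁻¹ n̂) = -0.330903-0.000000i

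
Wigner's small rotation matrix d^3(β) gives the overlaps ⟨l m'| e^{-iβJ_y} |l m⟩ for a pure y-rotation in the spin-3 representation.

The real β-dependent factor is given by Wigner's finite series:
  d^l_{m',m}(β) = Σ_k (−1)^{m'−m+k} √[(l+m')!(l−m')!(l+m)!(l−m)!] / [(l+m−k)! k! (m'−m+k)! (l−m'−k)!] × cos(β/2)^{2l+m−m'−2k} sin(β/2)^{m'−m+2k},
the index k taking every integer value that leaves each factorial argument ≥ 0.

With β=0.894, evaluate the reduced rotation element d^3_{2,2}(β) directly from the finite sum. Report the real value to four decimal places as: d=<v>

d=-0.0801

d^3_{2,2}(β=0.894) via Wigner's sum:
Half-angle: c=0.901748, s=0.432262. N=√(120·1·120·1)=120.000000
The bounds max(0,m−m')=0 and min(l+m,l−m')=1 give 2 terms
  k=0: (−1)^0·120.0000/(120)·0.9017^6·0.4323^0 = +0.537664
  k=1: (−1)^1·120.0000/(24)·0.9017^4·0.4323^2 = -0.617739
d^3_{2,2}(0.894) = +0.537664 -0.617739 = -0.080075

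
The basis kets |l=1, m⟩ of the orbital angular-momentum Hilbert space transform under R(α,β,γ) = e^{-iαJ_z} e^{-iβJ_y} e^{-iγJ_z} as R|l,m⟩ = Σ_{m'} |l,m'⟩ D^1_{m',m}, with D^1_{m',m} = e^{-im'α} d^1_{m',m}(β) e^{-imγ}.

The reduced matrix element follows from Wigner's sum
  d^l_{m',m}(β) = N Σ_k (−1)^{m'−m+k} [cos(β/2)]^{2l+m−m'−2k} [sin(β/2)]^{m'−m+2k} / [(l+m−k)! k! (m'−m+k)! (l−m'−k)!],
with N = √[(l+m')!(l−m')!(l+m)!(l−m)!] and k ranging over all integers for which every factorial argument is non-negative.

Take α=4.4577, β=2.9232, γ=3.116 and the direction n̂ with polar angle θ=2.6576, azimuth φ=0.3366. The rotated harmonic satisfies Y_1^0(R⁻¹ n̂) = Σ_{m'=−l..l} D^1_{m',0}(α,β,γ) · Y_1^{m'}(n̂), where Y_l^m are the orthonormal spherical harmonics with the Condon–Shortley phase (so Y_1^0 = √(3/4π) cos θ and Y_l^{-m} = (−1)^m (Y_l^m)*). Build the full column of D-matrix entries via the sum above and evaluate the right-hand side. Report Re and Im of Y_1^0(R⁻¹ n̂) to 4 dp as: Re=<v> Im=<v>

Re=0.3948 Im=0.0000

Need the full column D^1_{m',0} for m'=−1..1 at α=4.4577, β=2.9232, γ=3.116.
cos(β/2)=0.108979, sin(β/2)=0.994044
d^1_{-1,0}: single k=1 term ⇒ +0.153202;  D = -0.038598-0.148260i
d^1_{0,0}: k∈[0..1] ⇒ +0.011877 -0.988123 = -0.976247;  D = -0.976247+0.000000i
d^1_{1,0}: single k=0 term ⇒ -0.153202;  D = +0.038598-0.148260i
Y_1^{m'}(θ=2.6576,φ=0.3366) and Σ D·Y over m':
  (-0.0386-0.1483i)·(+0.1517-0.0531i)  (-0.9762+0.0000i)·(-0.4325+0.0000i)  (+0.0386-0.1483i)·(-0.1517-0.0531i)
Y_1^0(R⁻¹ n̂) = +0.394752+0.000000i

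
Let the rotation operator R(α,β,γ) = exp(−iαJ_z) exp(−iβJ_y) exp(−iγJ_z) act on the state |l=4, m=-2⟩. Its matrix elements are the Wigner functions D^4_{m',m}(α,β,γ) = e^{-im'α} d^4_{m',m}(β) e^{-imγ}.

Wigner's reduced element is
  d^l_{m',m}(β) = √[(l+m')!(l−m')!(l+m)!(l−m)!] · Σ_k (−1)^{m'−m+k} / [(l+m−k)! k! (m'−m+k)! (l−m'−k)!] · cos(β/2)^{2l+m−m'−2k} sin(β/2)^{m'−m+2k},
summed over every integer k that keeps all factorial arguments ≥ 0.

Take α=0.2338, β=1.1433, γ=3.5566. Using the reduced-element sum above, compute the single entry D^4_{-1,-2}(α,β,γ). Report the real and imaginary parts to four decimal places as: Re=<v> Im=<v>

D^4_{-1,-2}(0.2338,1.1433,3.5566) = e^{-i·-1·0.2338}·d^4_{-1,-2}(1.1433)·e^{-i·-2·3.5566}. Compute d first:
c=cos(1.1433/2)=0.841009, s=sin(1.1433/2)=0.541020; N=√[6·120·2·720]=1018.233765
Admissible k: 0..2 (factorial args all ≥0)
  k=0: (−1)^1·1018.2338/(240)·0.8410^7·0.5410^1 = -0.683056
  k=1: (−1)^2·1018.2338/(48)·0.8410^5·0.5410^3 = +1.413356
  k=2: (−1)^3·1018.2338/(72)·0.8410^3·0.5410^5 = -0.389929
d^4_{-1,-2}(1.1433) = -0.683056 +1.413356 -0.389929 = +0.340371
Phases: e^{-i·(-1)·0.2338}=+0.972793+0.231676i, e^{-i·(-2)·3.5566}=+0.674865+0.737941i ⇒ D=+0.165264+0.297557i

Re=0.1653 Im=0.2976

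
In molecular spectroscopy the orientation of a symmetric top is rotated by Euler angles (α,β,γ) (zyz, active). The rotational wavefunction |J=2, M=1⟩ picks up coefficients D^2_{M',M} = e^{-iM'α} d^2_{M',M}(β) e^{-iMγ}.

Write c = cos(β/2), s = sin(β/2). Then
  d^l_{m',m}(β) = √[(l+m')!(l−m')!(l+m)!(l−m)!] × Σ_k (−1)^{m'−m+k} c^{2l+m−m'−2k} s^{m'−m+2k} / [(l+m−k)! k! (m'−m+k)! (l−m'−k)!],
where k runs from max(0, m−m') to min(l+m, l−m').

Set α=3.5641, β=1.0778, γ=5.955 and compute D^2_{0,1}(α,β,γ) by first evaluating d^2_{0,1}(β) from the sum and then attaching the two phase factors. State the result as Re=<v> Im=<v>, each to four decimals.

Re=0.4834 Im=0.1646

Split into d^2_{0,1}(β=1.0778) × two z-phases.
Half-angle: c=0.858274, s=0.513192. N=√(2·2·6·1)=4.898979
Admissible k: 1..2 (factorial args all ≥0)
  k=1: (−1)^0·4.8990/(2)·0.8583^3·0.5132^1 = +0.794755
  k=2: (−1)^1·4.8990/(2)·0.8583^1·0.5132^3 = -0.284146
d^2_{0,1}(1.0778) = +0.794755 -0.284146 = +0.510609
D = (+1.000000+0.000000i)·(+0.510609)·(+0.946629+0.322326i) = +0.483357+0.164582i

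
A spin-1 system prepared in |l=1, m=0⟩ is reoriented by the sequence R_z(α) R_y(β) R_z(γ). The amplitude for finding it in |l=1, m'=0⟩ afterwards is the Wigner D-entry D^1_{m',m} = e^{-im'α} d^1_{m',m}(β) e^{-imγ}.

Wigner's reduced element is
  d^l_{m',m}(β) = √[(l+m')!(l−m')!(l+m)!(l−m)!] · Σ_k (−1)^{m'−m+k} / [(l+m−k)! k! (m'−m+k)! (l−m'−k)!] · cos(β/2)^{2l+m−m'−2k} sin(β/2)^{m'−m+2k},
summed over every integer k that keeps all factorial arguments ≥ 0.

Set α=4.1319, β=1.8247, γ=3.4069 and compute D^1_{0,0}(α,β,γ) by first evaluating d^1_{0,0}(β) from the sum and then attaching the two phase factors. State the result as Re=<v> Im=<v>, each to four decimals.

First d^1_{0,0}(β=1.8247), then the phase factors e^{-i(0)α} and e^{-i(0)γ}:
With c≡cos(β/2)=0.611889 and s≡sin(β/2)=0.790944, N=[1·1·1·1]^{1/2}=1.000000
Admissible k: 0..1 (factorial args all ≥0)
  k=0: (−1)^0·1.0000/(1)·0.6119^2·0.7909^0 = +0.374408
  k=1: (−1)^1·1.0000/(1)·0.6119^0·0.7909^2 = -0.625592
d^1_{0,0}(1.8247) = +0.374408 -0.625592 = -0.251184
D = (+1.000000+0.000000i)·(-0.251184)·(+1.000000+0.000000i) = -0.251184+0.000000i

Re=-0.2512 Im=0.0000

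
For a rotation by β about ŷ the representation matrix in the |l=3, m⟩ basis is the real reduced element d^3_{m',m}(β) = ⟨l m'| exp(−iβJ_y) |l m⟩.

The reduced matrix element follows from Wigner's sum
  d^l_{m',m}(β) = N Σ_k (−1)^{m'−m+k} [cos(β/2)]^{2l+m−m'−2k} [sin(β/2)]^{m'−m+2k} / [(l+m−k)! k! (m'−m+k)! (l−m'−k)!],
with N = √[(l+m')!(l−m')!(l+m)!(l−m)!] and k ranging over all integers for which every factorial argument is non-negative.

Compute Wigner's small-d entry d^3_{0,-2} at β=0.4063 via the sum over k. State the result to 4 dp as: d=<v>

d=0.1965

d^3_{0,-2}(β=0.4063) via Wigner's sum:
Half-angle: c=0.979436, s=0.201756. N=√(6·6·1·120)=65.726707
The bounds max(0,m−m')=0 and min(l+m,l−m')=1 give 2 terms
  k=0: (−1)^2·65.7267/(12)·0.9794^4·0.2018^2 = +0.205171
  k=1: (−1)^3·65.7267/(12)·0.9794^2·0.2018^4 = -0.008706
d^3_{0,-2}(0.4063) = +0.205171 -0.008706 = +0.196465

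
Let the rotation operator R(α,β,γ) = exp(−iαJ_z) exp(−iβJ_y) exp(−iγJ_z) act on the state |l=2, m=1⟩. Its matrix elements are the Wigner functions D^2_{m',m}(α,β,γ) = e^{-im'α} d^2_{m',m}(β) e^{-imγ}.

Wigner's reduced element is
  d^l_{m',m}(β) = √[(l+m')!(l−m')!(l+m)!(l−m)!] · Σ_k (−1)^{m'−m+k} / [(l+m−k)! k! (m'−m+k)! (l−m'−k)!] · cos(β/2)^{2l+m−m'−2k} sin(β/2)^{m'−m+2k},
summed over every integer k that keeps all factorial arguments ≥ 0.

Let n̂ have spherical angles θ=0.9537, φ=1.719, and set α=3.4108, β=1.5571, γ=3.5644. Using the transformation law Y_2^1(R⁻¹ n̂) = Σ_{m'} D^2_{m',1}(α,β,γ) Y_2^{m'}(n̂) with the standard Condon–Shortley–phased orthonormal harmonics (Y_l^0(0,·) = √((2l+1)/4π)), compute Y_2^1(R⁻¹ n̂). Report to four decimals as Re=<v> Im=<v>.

Re=0.0602 Im=0.0350

Need the full column D^2_{m',1} for m'=−2..2 at α=3.4108, β=1.5571, γ=3.5644.
cos(β/2)=0.711933, sin(β/2)=0.702248
d^2_{-2,1}: single k=3 term ⇒ +0.493106;  D = -0.489814-0.056880i
d^2_{-1,1}: k∈[2..3] ⇒ +0.749859 -0.243199 = +0.506660;  D = +0.500695-0.077517i
d^2_{0,1}: k∈[1..2] ⇒ +0.620701 -0.603929 = +0.016772;  D = -0.015295+0.006882i
d^2_{1,1}: k∈[0..1] ⇒ +0.256895 -0.749859 = -0.492964;  D = -0.379564+0.314556i
d^2_{2,1}: single k=0 term ⇒ -0.506800;  D = +0.290153-0.415522i
Y_2^{m'}(θ=0.9537,φ=1.719) and Σ D·Y over m':
  (-0.4898-0.0569i)·(-0.2457+0.0750i)  (+0.5007-0.0775i)·(-0.0538-0.3606i)  (-0.0153+0.0069i)·(+0.0014+0.0000i)  (-0.3796+0.3146i)·(+0.0538-0.3606i)  (+0.2902-0.4155i)·(-0.2457-0.0750i)
Y_2^1(R⁻¹ n̂) = +0.060211+0.034985i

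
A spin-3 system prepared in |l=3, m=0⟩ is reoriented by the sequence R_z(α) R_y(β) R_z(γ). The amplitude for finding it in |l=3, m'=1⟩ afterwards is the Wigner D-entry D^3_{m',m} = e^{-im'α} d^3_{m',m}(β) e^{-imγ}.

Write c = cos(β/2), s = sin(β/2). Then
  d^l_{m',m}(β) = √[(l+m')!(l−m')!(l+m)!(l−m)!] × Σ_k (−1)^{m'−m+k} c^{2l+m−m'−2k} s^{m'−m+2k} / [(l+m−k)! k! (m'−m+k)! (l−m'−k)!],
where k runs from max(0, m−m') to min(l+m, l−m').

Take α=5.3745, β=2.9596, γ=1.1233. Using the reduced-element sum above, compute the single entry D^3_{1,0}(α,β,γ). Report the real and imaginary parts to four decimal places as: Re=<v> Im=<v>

D^3_{1,0}(5.3745,2.9596,1.1233) = e^{-i·1·5.3745}·d^3_{1,0}(2.9596)·e^{-i·0·1.1233}. Compute d first:
With c≡cos(β/2)=0.090871 and s≡sin(β/2)=0.995863, N=[24·2·6·6]^{1/2}=41.569219
k: max(0,(0)−(1))=0 … min(3+(0),3−(1))=2
  k=0: (−1)^1·41.5692/(12)·0.0909^5·0.9959^1 = -0.000021
  k=1: (−1)^2·41.5692/(4)·0.0909^3·0.9959^3 = +0.007702
  k=2: (−1)^3·41.5692/(12)·0.0909^1·0.9959^5 = -0.308328
d^3_{1,0}(2.9596) = -0.000021 +0.007702 -0.308328 = -0.300647
Attach z-rotation phases: D = e^{-i(1)(5.3745)}·(-0.300647)·e^{-i(0)(1.1233)} = -0.184833-0.237119i

Re=-0.1848 Im=-0.2371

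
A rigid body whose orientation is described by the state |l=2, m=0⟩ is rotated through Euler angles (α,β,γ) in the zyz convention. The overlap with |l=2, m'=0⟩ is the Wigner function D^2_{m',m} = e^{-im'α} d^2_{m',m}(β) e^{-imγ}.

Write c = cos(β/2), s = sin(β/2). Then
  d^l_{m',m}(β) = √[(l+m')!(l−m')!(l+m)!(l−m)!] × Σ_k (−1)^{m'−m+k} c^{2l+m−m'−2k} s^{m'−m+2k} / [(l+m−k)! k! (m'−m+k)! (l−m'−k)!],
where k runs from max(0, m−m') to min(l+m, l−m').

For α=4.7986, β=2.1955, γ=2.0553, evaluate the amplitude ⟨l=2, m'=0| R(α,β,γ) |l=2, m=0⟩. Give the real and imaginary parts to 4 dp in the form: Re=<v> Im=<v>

Re=0.0131 Im=0.0000

First d^2_{0,0}(β=2.1955), then the phase factors e^{-i(0)α} and e^{-i(0)γ}:
Half-angle: c=0.455600, s=0.890185. N=√(2·2·2·2)=4.000000
The bounds max(0,m−m')=0 and min(l+m,l−m')=2 give 3 terms
  k=0: (−1)^0·4.0000/(4)·0.4556^4·0.8902^0 = +0.043086
  k=1: (−1)^1·4.0000/(1)·0.4556^2·0.8902^2 = -0.657942
  k=2: (−1)^2·4.0000/(4)·0.4556^0·0.8902^4 = +0.627943
d^2_{0,0}(2.1955) = +0.043086 -0.657942 +0.627943 = +0.013086
D = (+1.000000+0.000000i)·(+0.013086)·(+1.000000+0.000000i) = +0.013086+0.000000i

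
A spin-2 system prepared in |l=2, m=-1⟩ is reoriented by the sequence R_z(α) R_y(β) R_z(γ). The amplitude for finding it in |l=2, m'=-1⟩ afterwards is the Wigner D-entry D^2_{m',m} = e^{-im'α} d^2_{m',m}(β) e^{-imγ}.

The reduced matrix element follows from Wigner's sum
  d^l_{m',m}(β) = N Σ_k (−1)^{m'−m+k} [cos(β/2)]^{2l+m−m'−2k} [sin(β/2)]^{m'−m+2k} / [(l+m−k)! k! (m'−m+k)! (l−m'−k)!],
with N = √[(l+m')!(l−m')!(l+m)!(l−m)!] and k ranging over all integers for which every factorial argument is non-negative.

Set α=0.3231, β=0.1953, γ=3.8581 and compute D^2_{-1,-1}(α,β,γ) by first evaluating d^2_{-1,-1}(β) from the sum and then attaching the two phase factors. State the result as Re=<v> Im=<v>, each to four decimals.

Re=-0.4827 Im=-0.8215

Split into d^2_{-1,-1}(β=0.1953) × two z-phases.
c=cos(0.1953/2)=0.995236, s=sin(0.1953/2)=0.097495; N=√[1·6·1·6]=6.000000
Admissible k: 0..1 (factorial args all ≥0)
  k=0: (−1)^0·6.0000/(6)·0.9952^4·0.0975^0 = +0.981080
  k=1: (−1)^1·6.0000/(2)·0.9952^2·0.0975^2 = -0.028245
d^2_{-1,-1}(0.1953) = +0.981080 -0.028245 = +0.952835
Phases: e^{-i·(-1)·0.3231}=+0.948256+0.317508i, e^{-i·(-1)·3.8581}=-0.754104-0.656755i ⇒ D=-0.482667-0.821540i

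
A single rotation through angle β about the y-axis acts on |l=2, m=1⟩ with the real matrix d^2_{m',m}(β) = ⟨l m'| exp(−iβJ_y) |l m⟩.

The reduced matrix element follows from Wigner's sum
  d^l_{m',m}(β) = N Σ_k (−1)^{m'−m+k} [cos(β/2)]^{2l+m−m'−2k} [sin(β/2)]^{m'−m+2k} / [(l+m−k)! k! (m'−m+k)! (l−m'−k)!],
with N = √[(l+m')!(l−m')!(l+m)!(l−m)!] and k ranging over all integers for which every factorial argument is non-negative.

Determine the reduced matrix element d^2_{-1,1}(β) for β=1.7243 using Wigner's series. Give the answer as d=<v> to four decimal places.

d^2_{-1,1}(β=1.7243) via Wigner's sum:
Half-angle: c=0.650807, s=0.759244. N=√(1·6·6·1)=6.000000
Admissible k: 2..3 (factorial args all ≥0)
  k=2: (−1)^0·6.0000/(2)·0.6508^2·0.7592^2 = +0.732466
  k=3: (−1)^1·6.0000/(6)·0.6508^0·0.7592^4 = -0.332295
d^2_{-1,1}(1.7243) = +0.732466 -0.332295 = +0.400170

d=0.4002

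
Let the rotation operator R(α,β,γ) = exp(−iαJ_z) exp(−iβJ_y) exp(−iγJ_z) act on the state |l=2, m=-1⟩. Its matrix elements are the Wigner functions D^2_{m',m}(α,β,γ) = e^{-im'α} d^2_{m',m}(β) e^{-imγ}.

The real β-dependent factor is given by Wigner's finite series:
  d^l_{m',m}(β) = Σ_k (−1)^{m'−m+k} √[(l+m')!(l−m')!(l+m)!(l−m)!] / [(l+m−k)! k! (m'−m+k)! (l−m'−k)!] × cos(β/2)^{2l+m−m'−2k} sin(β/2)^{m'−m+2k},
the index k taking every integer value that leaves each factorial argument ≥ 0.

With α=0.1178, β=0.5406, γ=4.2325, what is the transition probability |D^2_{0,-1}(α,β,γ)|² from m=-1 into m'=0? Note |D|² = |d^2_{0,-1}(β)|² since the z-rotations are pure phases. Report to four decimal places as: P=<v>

P=0.2921

D^2_{0,-1}(0.1178,0.5406,4.2325) = e^{-i·0·0.1178}·d^2_{0,-1}(0.5406)·e^{-i·-1·4.2325}. Compute d first:
Half-angle: c=0.963691, s=0.267021. N=√(2·2·1·6)=4.898979
The bounds max(0,m−m')=0 and min(l+m,l−m')=1 give 2 terms
  k=0: (−1)^1·4.8990/(2)·0.9637^3·0.2670^1 = -0.585374
  k=1: (−1)^2·4.8990/(2)·0.9637^1·0.2670^3 = +0.044941
d^2_{0,-1}(0.5406) = -0.585374 +0.044941 = -0.540433
|D^2_{0,-1}|² = |d^2_{0,-1}(β)|² = (-0.540433)² = 0.292067 (the z-rotation phases have unit modulus)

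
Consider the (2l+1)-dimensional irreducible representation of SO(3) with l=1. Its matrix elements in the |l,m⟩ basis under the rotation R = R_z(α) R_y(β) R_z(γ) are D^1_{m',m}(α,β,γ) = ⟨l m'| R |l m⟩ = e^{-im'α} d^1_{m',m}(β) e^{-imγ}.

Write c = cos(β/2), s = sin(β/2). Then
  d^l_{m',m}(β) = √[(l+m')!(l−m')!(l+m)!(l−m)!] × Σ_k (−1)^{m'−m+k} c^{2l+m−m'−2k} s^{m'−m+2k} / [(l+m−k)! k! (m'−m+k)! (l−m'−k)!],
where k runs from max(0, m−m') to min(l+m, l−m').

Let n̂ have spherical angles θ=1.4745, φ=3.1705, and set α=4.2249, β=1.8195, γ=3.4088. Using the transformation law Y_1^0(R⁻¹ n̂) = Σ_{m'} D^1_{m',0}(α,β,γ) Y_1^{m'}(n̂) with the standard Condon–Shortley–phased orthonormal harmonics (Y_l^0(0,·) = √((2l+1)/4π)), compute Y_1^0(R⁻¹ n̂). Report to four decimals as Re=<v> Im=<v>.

Re=0.2212 Im=0.0000

Need the full column D^1_{m',0} for m'=−1..1 at α=4.2249, β=1.8195, γ=3.4088.
cos(β/2)=0.613943, sin(β/2)=0.789350
d^1_{-1,0}: single k=1 term ⇒ +0.685351;  D = -0.321024-0.605515i
d^1_{0,0}: k∈[0..1] ⇒ +0.376926 -0.623074 = -0.246148;  D = -0.246148+0.000000i
d^1_{1,0}: single k=0 term ⇒ -0.685351;  D = +0.321024-0.605515i
Y_1^{m'}(θ=1.4745,φ=3.1705) and Σ D·Y over m':
  (-0.3210-0.6055i)·(-0.3437+0.0099i)  (-0.2461+0.0000i)·(+0.0470+0.0000i)  (+0.3210-0.6055i)·(+0.3437+0.0099i)
Y_1^0(R⁻¹ n̂) = +0.221178+0.000000i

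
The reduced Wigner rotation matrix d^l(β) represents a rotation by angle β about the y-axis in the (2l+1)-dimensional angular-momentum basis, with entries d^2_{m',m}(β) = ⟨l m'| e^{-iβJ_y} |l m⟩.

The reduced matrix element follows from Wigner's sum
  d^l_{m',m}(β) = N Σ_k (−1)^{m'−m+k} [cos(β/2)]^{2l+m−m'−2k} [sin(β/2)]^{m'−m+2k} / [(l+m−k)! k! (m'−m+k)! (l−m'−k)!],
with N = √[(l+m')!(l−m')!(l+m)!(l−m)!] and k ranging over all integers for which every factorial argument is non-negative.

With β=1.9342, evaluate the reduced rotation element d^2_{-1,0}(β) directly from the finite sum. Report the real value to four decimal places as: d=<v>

d=-0.4069

d^2_{-1,0}(β=1.9342) via Wigner's sum:
With c≡cos(β/2)=0.567689 and s≡sin(β/2)=0.823243, N=[1·6·2·2]^{1/2}=4.898979
The bounds max(0,m−m')=1 and min(l+m,l−m')=2 give 2 terms
  k=1: (−1)^0·4.8990/(2)·0.5677^3·0.8232^1 = +0.368923
  k=2: (−1)^1·4.8990/(2)·0.5677^1·0.8232^3 = -0.775837
d^2_{-1,0}(1.9342) = +0.368923 -0.775837 = -0.406914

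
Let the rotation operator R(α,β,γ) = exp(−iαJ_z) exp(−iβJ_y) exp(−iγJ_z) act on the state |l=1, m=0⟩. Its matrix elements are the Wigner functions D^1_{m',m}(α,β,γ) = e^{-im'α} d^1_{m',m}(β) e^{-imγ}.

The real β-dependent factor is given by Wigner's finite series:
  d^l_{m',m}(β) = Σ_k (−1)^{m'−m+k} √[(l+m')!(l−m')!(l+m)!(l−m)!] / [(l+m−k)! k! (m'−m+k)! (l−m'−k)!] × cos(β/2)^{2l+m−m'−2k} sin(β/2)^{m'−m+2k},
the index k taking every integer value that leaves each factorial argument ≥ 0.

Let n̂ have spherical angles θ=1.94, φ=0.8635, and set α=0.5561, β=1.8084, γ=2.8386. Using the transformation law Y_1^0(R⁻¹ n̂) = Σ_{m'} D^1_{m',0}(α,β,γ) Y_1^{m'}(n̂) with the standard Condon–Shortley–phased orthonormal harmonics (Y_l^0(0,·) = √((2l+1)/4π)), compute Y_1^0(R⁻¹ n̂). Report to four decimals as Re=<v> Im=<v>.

Need the full column D^1_{m',0} for m'=−1..1 at α=0.5561, β=1.8084, γ=2.8386.
cos(β/2)=0.618315, sin(β/2)=0.785931
d^1_{-1,0}: single k=1 term ⇒ +0.687240;  D = +0.583687+0.362779i
d^1_{0,0}: k∈[0..1] ⇒ +0.382313 -0.617687 = -0.235374;  D = -0.235374+0.000000i
d^1_{1,0}: single k=0 term ⇒ -0.687240;  D = -0.583687+0.362779i
Y_1^{m'}(θ=1.94,φ=0.8635) and Σ D·Y over m':
  (+0.5837+0.3628i)·(+0.2094-0.2449i)  (-0.2354+0.0000i)·(-0.1763+0.0000i)  (-0.5837+0.3628i)·(-0.2094-0.2449i)
Y_1^0(R⁻¹ n̂) = +0.463617+0.000000i

Re=0.4636 Im=0.0000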